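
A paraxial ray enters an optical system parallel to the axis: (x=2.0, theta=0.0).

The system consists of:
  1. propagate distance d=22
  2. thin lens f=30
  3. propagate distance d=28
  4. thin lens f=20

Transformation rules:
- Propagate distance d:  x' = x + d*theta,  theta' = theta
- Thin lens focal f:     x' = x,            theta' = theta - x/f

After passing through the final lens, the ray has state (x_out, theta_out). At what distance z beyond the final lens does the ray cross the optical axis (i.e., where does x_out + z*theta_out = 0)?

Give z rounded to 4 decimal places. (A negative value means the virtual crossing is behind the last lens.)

Initial: x=2.0000 theta=0.0000
After 1 (propagate distance d=22): x=2.0000 theta=0.0000
After 2 (thin lens f=30): x=2.0000 theta=-1/15 (≈-0.0667)
After 3 (propagate distance d=28): x=2/15 (≈0.1333) theta=-1/15 (≈-0.0667)
After 4 (thin lens f=20): x=2/15 (≈0.1333) theta=-11/150 (≈-0.0733)
z_focus = -x_out/theta_out = -(2/15)/(-11/150) = 20/11 ≈ 1.8182
Rounded to 4 decimal places: z = 1.8182

Answer: 1.8182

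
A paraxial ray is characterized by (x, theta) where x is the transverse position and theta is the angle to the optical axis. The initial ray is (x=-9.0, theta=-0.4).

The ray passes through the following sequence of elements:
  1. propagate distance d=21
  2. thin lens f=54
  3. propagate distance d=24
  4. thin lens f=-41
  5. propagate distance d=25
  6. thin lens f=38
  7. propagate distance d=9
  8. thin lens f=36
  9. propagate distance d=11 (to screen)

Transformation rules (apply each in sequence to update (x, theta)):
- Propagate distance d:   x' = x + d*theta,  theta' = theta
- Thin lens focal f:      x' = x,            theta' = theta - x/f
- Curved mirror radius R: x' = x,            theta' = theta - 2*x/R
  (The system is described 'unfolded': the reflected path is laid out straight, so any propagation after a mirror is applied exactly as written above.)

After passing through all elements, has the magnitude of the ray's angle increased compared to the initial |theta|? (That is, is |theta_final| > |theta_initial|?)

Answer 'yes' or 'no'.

Initial: x=-9.0000 theta=-0.4000
After 1 (propagate distance d=21): x=-17.4000 theta=-0.4000
After 2 (thin lens f=54): x=-17.4000 theta=-7/90 (≈-0.0778)
After 3 (propagate distance d=24): x=-289/15 (≈-19.2667) theta=-7/90 (≈-0.0778)
After 4 (thin lens f=-41): x=-289/15 (≈-19.2667) theta=-2021/3690 (≈-0.5477)
After 5 (propagate distance d=25): x=-121619/3690 (≈-32.9591) theta=-2021/3690 (≈-0.5477)
After 6 (thin lens f=38): x=-121619/3690 (≈-32.9591) theta=2359/7380 (≈0.3196)
After 7 (propagate distance d=9): x=-222007/7380 (≈-30.0822) theta=2359/7380 (≈0.3196)
After 8 (thin lens f=36): x=-222007/7380 (≈-30.0822) theta=306931/265680 (≈1.1553)
After 9 (propagate distance d=11 (to screen)): x=-4616011/265680 (≈-17.3743) theta=306931/265680 (≈1.1553)
|theta_initial|=0.4000 |theta_final|=306931/265680 (≈1.1553) -> increased

Answer: yes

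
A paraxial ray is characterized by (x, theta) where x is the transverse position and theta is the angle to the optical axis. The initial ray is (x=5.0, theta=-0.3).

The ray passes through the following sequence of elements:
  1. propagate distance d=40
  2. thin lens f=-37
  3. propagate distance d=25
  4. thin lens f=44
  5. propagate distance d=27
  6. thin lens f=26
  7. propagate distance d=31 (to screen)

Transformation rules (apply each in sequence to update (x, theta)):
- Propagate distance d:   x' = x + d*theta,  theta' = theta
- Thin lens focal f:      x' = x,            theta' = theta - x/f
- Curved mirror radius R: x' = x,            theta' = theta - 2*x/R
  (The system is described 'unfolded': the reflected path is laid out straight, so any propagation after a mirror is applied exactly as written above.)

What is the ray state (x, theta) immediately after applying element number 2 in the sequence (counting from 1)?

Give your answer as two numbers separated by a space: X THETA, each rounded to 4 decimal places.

Answer: -7.0000 -0.4892

Derivation:
Initial: x=5.0000 theta=-0.3000
After 1 (propagate distance d=40): x=-7.0000 theta=-0.3000
After 2 (thin lens f=-37): x=-7.0000 theta=-181/370 (≈-0.4892)
Rounded to 4 decimal places: x = -7.0000, theta = -0.4892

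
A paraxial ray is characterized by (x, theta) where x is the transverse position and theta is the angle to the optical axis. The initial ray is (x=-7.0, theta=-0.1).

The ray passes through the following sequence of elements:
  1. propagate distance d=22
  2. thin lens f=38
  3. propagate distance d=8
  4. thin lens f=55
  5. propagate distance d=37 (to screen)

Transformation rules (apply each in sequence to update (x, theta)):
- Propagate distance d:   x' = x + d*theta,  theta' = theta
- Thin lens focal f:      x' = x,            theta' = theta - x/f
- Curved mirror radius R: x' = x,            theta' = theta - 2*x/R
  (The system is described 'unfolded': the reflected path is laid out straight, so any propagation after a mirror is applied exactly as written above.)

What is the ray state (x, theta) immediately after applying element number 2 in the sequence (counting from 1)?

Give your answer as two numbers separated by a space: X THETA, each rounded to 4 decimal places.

Answer: -9.2000 0.1421

Derivation:
Initial: x=-7.0000 theta=-0.1000
After 1 (propagate distance d=22): x=-9.2000 theta=-0.1000
After 2 (thin lens f=38): x=-9.2000 theta=27/190 (≈0.1421)
Rounded to 4 decimal places: x = -9.2000, theta = 0.1421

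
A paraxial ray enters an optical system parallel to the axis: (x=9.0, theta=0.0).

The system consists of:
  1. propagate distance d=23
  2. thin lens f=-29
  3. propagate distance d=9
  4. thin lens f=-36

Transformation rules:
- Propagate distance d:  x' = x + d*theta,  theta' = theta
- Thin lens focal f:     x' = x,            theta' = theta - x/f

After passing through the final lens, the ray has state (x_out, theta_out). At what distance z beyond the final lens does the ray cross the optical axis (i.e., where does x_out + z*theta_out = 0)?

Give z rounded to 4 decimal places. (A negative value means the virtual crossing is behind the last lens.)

Initial: x=9.0000 theta=0.0000
After 1 (propagate distance d=23): x=9.0000 theta=0.0000
After 2 (thin lens f=-29): x=9.0000 theta=9/29 (≈0.3103)
After 3 (propagate distance d=9): x=342/29 (≈11.7931) theta=9/29 (≈0.3103)
After 4 (thin lens f=-36): x=342/29 (≈11.7931) theta=37/58 (≈0.6379)
z_focus = -x_out/theta_out = -(342/29)/(37/58) = -684/37 ≈ -18.4865
Rounded to 4 decimal places: z = -18.4865

Answer: -18.4865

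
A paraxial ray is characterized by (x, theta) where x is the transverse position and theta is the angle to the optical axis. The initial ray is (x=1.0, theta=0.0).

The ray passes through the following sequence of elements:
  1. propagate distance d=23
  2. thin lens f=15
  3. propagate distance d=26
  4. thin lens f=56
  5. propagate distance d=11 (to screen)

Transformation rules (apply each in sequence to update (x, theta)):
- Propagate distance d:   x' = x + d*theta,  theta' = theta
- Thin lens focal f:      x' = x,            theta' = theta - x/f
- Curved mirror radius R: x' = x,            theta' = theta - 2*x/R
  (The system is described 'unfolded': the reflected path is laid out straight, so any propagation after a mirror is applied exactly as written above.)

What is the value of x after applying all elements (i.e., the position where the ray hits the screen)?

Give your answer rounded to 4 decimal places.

Answer: -1.3226

Derivation:
Initial: x=1.0000 theta=0.0000
After 1 (propagate distance d=23): x=1.0000 theta=0.0000
After 2 (thin lens f=15): x=1.0000 theta=-1/15 (≈-0.0667)
After 3 (propagate distance d=26): x=-11/15 (≈-0.7333) theta=-1/15 (≈-0.0667)
After 4 (thin lens f=56): x=-11/15 (≈-0.7333) theta=-3/56 (≈-0.0536)
After 5 (propagate distance d=11 (to screen)): x=-1111/840 (≈-1.3226) theta=-3/56 (≈-0.0536)
Rounded to 4 decimal places: x = -1.3226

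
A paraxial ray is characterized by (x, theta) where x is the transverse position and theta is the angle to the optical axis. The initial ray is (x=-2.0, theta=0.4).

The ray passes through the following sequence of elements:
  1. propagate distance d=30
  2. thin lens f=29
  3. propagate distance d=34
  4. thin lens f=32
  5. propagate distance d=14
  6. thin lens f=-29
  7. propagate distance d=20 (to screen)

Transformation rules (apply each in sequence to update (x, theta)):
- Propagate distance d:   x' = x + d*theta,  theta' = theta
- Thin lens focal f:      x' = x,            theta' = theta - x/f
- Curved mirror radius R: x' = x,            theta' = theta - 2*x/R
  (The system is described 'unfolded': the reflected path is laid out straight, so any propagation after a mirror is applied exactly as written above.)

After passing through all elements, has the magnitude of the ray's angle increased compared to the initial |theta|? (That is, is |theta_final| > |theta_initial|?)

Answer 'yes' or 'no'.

Answer: no

Derivation:
Initial: x=-2.0000 theta=0.4000
After 1 (propagate distance d=30): x=10.0000 theta=0.4000
After 2 (thin lens f=29): x=10.0000 theta=8/145 (≈0.0552)
After 3 (propagate distance d=34): x=1722/145 (≈11.8759) theta=8/145 (≈0.0552)
After 4 (thin lens f=32): x=1722/145 (≈11.8759) theta=-733/2320 (≈-0.3159)
After 5 (propagate distance d=14): x=1729/232 (≈7.4526) theta=-733/2320 (≈-0.3159)
After 6 (thin lens f=-29): x=1729/232 (≈7.4526) theta=-3967/67280 (≈-0.0590)
After 7 (propagate distance d=20 (to screen)): x=42207/6728 (≈6.2733) theta=-3967/67280 (≈-0.0590)
|theta_initial|=0.4000 |theta_final|=3967/67280 (≈0.0590) -> not increased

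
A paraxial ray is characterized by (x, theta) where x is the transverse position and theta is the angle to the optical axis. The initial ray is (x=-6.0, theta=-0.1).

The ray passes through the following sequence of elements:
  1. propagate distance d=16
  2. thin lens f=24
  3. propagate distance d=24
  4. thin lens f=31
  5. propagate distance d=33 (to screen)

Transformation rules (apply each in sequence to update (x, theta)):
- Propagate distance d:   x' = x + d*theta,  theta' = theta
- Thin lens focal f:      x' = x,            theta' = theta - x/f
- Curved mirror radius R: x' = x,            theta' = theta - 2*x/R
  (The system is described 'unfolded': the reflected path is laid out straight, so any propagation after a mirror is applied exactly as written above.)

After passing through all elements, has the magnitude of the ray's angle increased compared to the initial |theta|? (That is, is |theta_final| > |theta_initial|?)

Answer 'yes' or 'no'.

Answer: yes

Derivation:
Initial: x=-6.0000 theta=-0.1000
After 1 (propagate distance d=16): x=-7.6000 theta=-0.1000
After 2 (thin lens f=24): x=-7.6000 theta=13/60 (≈0.2167)
After 3 (propagate distance d=24): x=-2.4000 theta=13/60 (≈0.2167)
After 4 (thin lens f=31): x=-2.4000 theta=547/1860 (≈0.2941)
After 5 (propagate distance d=33 (to screen)): x=4529/620 (≈7.3048) theta=547/1860 (≈0.2941)
|theta_initial|=0.1000 |theta_final|=547/1860 (≈0.2941) -> increased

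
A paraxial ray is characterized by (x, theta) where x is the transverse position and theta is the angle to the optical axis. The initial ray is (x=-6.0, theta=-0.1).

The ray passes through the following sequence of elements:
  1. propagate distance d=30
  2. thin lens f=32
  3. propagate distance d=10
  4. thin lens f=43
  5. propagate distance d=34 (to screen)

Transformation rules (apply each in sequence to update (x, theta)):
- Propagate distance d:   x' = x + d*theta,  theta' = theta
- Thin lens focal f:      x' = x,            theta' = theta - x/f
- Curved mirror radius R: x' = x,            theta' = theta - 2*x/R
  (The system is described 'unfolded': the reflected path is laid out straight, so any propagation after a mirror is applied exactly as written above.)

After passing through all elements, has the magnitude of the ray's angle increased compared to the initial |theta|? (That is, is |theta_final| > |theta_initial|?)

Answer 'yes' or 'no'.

Answer: yes

Derivation:
Initial: x=-6.0000 theta=-0.1000
After 1 (propagate distance d=30): x=-9.0000 theta=-0.1000
After 2 (thin lens f=32): x=-9.0000 theta=29/160 (≈0.1813)
After 3 (propagate distance d=10): x=-7.1875 theta=29/160 (≈0.1813)
After 4 (thin lens f=43): x=-7.1875 theta=2397/6880 (≈0.3484)
After 5 (propagate distance d=34 (to screen)): x=2003/430 (≈4.6581) theta=2397/6880 (≈0.3484)
|theta_initial|=0.1000 |theta_final|=2397/6880 (≈0.3484) -> increased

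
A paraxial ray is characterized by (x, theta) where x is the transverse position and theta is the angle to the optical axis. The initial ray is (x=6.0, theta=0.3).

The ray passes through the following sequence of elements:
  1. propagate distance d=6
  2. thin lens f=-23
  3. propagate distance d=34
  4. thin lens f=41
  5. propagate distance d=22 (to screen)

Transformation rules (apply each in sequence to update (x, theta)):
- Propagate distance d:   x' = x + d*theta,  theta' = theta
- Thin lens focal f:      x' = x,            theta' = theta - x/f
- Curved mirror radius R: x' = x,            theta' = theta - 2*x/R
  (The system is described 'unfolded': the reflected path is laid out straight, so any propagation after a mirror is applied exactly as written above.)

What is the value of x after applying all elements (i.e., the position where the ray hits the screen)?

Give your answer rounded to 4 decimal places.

Initial: x=6.0000 theta=0.3000
After 1 (propagate distance d=6): x=7.8000 theta=0.3000
After 2 (thin lens f=-23): x=7.8000 theta=147/230 (≈0.6391)
After 3 (propagate distance d=34): x=3396/115 (≈29.5304) theta=147/230 (≈0.6391)
After 4 (thin lens f=41): x=3396/115 (≈29.5304) theta=-153/1886 (≈-0.0811)
After 5 (propagate distance d=22 (to screen)): x=130821/4715 (≈27.7457) theta=-153/1886 (≈-0.0811)
Rounded to 4 decimal places: x = 27.7457

Answer: 27.7457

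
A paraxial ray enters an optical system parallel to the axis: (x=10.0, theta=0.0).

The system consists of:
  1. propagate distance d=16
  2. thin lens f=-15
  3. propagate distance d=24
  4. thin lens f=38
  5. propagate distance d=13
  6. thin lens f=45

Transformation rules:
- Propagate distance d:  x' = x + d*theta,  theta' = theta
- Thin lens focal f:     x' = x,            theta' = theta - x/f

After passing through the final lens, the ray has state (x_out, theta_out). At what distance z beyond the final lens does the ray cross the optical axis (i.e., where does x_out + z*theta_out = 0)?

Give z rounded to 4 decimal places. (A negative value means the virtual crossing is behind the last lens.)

Answer: 43.6625

Derivation:
Initial: x=10.0000 theta=0.0000
After 1 (propagate distance d=16): x=10.0000 theta=0.0000
After 2 (thin lens f=-15): x=10.0000 theta=2/3 (≈0.6667)
After 3 (propagate distance d=24): x=26.0000 theta=2/3 (≈0.6667)
After 4 (thin lens f=38): x=26.0000 theta=-1/57 (≈-0.0175)
After 5 (propagate distance d=13): x=1469/57 (≈25.7719) theta=-1/57 (≈-0.0175)
After 6 (thin lens f=45): x=1469/57 (≈25.7719) theta=-1514/2565 (≈-0.5903)
z_focus = -x_out/theta_out = -(1469/57)/(-1514/2565) = 66105/1514 ≈ 43.6625
Rounded to 4 decimal places: z = 43.6625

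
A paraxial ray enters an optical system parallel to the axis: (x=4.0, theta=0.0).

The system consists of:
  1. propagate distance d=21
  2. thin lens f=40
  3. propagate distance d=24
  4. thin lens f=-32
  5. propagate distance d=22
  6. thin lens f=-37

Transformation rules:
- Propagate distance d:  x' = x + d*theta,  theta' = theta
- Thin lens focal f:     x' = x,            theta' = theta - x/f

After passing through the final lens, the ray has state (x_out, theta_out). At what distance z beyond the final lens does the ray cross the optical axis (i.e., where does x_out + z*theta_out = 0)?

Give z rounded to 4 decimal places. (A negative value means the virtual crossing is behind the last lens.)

Initial: x=4.0000 theta=0.0000
After 1 (propagate distance d=21): x=4.0000 theta=0.0000
After 2 (thin lens f=40): x=4.0000 theta=-0.1000
After 3 (propagate distance d=24): x=1.6000 theta=-0.1000
After 4 (thin lens f=-32): x=1.6000 theta=-0.0500
After 5 (propagate distance d=22): x=0.5000 theta=-0.0500
After 6 (thin lens f=-37): x=0.5000 theta=-27/740 (≈-0.0365)
z_focus = -x_out/theta_out = -(0.5000)/(-27/740) = 370/27 ≈ 13.7037
Rounded to 4 decimal places: z = 13.7037

Answer: 13.7037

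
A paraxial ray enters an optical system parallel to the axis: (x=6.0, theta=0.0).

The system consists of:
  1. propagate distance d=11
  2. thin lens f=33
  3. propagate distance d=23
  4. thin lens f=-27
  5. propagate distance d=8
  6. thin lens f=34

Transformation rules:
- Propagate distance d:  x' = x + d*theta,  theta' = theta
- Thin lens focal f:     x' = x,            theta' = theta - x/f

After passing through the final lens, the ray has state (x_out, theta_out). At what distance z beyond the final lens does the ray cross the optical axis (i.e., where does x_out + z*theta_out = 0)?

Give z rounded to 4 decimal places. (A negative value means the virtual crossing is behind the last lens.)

Answer: 6.3989

Derivation:
Initial: x=6.0000 theta=0.0000
After 1 (propagate distance d=11): x=6.0000 theta=0.0000
After 2 (thin lens f=33): x=6.0000 theta=-2/11 (≈-0.1818)
After 3 (propagate distance d=23): x=20/11 (≈1.8182) theta=-2/11 (≈-0.1818)
After 4 (thin lens f=-27): x=20/11 (≈1.8182) theta=-34/297 (≈-0.1145)
After 5 (propagate distance d=8): x=268/297 (≈0.9024) theta=-34/297 (≈-0.1145)
After 6 (thin lens f=34): x=268/297 (≈0.9024) theta=-712/5049 (≈-0.1410)
z_focus = -x_out/theta_out = -(268/297)/(-712/5049) = 1139/178 ≈ 6.3989
Rounded to 4 decimal places: z = 6.3989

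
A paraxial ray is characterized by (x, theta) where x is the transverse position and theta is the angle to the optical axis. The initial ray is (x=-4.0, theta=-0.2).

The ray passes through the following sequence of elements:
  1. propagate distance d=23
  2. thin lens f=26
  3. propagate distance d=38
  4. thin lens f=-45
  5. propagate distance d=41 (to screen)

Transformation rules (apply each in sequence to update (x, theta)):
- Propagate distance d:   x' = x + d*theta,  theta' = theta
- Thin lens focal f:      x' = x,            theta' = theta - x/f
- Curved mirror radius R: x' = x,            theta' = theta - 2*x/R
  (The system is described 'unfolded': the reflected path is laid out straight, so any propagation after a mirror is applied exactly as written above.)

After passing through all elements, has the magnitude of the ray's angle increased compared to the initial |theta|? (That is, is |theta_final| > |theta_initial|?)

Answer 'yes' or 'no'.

Answer: no

Derivation:
Initial: x=-4.0000 theta=-0.2000
After 1 (propagate distance d=23): x=-8.6000 theta=-0.2000
After 2 (thin lens f=26): x=-8.6000 theta=17/130 (≈0.1308)
After 3 (propagate distance d=38): x=-236/65 (≈-3.6308) theta=17/130 (≈0.1308)
After 4 (thin lens f=-45): x=-236/65 (≈-3.6308) theta=293/5850 (≈0.0501)
After 5 (propagate distance d=41 (to screen)): x=-9227/5850 (≈-1.5773) theta=293/5850 (≈0.0501)
|theta_initial|=0.2000 |theta_final|=293/5850 (≈0.0501) -> not increased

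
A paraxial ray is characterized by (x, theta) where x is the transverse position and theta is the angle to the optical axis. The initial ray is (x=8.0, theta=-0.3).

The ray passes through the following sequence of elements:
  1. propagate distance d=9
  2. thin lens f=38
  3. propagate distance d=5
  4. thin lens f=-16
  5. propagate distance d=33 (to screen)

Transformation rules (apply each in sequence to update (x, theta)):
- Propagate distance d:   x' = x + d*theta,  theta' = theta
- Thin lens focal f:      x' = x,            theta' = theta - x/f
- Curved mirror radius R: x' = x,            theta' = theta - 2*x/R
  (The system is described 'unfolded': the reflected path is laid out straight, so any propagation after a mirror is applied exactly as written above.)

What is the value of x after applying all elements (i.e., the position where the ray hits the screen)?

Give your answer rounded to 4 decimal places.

Answer: -5.0008

Derivation:
Initial: x=8.0000 theta=-0.3000
After 1 (propagate distance d=9): x=5.3000 theta=-0.3000
After 2 (thin lens f=38): x=5.3000 theta=-167/380 (≈-0.4395)
After 3 (propagate distance d=5): x=1179/380 (≈3.1026) theta=-167/380 (≈-0.4395)
After 4 (thin lens f=-16): x=1179/380 (≈3.1026) theta=-1493/6080 (≈-0.2456)
After 5 (propagate distance d=33 (to screen)): x=-6081/1216 (≈-5.0008) theta=-1493/6080 (≈-0.2456)
Rounded to 4 decimal places: x = -5.0008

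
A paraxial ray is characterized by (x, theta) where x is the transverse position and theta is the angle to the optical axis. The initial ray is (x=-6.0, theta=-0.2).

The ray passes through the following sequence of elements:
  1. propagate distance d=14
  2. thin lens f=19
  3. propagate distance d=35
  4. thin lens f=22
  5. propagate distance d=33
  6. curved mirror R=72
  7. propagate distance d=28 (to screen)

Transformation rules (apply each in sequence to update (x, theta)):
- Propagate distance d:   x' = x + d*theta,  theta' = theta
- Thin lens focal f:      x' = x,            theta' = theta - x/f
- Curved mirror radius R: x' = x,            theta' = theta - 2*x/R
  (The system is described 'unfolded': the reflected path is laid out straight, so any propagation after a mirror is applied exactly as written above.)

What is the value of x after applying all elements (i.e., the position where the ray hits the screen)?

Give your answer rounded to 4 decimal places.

Initial: x=-6.0000 theta=-0.2000
After 1 (propagate distance d=14): x=-8.8000 theta=-0.2000
After 2 (thin lens f=19): x=-8.8000 theta=5/19 (≈0.2632)
After 3 (propagate distance d=35): x=39/95 (≈0.4105) theta=5/19 (≈0.2632)
After 4 (thin lens f=22): x=39/95 (≈0.4105) theta=511/2090 (≈0.2445)
After 5 (propagate distance d=33): x=1611/190 (≈8.4789) theta=511/2090 (≈0.2445)
After 6 (curved mirror R=72): x=1611/190 (≈8.4789) theta=15/1672 (≈0.0090)
After 7 (propagate distance d=28 (to screen)): x=9123/1045 (≈8.7301) theta=15/1672 (≈0.0090)
Rounded to 4 decimal places: x = 8.7301

Answer: 8.7301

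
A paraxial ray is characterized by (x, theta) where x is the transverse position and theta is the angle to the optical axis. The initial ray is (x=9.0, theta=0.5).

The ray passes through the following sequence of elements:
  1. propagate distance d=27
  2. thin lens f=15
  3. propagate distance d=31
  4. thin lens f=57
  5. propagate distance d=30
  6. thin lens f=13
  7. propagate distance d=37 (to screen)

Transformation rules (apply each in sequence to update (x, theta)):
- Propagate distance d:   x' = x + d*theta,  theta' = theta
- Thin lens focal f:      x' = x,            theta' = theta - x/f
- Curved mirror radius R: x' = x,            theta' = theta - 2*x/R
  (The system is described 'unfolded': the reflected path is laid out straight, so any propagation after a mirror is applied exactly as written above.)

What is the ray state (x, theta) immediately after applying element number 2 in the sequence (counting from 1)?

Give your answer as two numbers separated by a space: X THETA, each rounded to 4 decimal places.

Answer: 22.5000 -1.0000

Derivation:
Initial: x=9.0000 theta=0.5000
After 1 (propagate distance d=27): x=22.5000 theta=0.5000
After 2 (thin lens f=15): x=22.5000 theta=-1.0000
Rounded to 4 decimal places: x = 22.5000, theta = -1.0000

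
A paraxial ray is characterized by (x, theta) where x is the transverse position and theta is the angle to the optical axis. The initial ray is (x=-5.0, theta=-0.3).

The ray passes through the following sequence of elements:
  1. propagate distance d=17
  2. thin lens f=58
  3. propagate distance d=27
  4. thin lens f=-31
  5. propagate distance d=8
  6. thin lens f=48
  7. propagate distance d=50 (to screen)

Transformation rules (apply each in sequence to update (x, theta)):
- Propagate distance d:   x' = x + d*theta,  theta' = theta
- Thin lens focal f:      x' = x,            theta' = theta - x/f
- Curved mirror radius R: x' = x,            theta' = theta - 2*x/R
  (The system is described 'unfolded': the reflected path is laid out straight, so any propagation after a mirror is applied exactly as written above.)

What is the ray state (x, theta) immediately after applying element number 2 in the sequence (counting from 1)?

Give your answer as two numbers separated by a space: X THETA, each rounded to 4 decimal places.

Initial: x=-5.0000 theta=-0.3000
After 1 (propagate distance d=17): x=-10.1000 theta=-0.3000
After 2 (thin lens f=58): x=-10.1000 theta=-73/580 (≈-0.1259)
Rounded to 4 decimal places: x = -10.1000, theta = -0.1259

Answer: -10.1000 -0.1259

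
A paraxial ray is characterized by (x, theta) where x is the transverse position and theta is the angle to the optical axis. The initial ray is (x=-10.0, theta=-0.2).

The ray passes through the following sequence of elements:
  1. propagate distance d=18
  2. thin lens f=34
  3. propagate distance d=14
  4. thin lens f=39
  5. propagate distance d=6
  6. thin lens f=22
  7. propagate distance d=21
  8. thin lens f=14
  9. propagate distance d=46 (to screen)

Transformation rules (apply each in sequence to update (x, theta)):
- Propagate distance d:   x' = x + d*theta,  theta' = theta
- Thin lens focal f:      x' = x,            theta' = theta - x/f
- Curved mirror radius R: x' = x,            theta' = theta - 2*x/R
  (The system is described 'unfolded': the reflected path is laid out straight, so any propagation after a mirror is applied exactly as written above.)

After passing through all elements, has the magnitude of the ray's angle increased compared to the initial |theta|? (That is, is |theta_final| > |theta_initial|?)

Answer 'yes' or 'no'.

Initial: x=-10.0000 theta=-0.2000
After 1 (propagate distance d=18): x=-13.6000 theta=-0.2000
After 2 (thin lens f=34): x=-13.6000 theta=0.2000
After 3 (propagate distance d=14): x=-10.8000 theta=0.2000
After 4 (thin lens f=39): x=-10.8000 theta=31/65 (≈0.4769)
After 5 (propagate distance d=6): x=-516/65 (≈-7.9385) theta=31/65 (≈0.4769)
After 6 (thin lens f=22): x=-516/65 (≈-7.9385) theta=599/715 (≈0.8378)
After 7 (propagate distance d=21): x=531/55 (≈9.6545) theta=599/715 (≈0.8378)
After 8 (thin lens f=14): x=531/55 (≈9.6545) theta=1483/10010 (≈0.1482)
After 9 (propagate distance d=46 (to screen)): x=16486/1001 (≈16.4695) theta=1483/10010 (≈0.1482)
|theta_initial|=0.2000 |theta_final|=1483/10010 (≈0.1482) -> not increased

Answer: no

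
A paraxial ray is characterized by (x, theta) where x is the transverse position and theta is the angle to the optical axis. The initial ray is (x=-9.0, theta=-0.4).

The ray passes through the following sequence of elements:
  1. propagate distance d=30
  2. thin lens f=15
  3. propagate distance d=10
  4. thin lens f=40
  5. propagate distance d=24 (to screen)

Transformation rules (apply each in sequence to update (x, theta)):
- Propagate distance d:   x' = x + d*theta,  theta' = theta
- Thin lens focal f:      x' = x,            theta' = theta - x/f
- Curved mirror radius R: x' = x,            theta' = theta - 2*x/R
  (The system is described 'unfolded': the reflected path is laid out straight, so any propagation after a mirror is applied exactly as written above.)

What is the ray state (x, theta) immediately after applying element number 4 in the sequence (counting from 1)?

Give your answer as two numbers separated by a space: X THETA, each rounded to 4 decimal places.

Initial: x=-9.0000 theta=-0.4000
After 1 (propagate distance d=30): x=-21.0000 theta=-0.4000
After 2 (thin lens f=15): x=-21.0000 theta=1.0000
After 3 (propagate distance d=10): x=-11.0000 theta=1.0000
After 4 (thin lens f=40): x=-11.0000 theta=1.2750
Rounded to 4 decimal places: x = -11.0000, theta = 1.2750

Answer: -11.0000 1.2750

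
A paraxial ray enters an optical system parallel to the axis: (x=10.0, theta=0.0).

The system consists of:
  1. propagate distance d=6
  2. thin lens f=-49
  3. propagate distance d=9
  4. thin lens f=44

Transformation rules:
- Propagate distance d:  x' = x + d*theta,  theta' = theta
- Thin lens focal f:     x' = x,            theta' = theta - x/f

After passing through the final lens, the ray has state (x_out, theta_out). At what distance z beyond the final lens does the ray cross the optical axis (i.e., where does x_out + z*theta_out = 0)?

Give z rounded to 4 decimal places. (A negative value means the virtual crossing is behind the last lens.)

Answer: 182.2857

Derivation:
Initial: x=10.0000 theta=0.0000
After 1 (propagate distance d=6): x=10.0000 theta=0.0000
After 2 (thin lens f=-49): x=10.0000 theta=10/49 (≈0.2041)
After 3 (propagate distance d=9): x=580/49 (≈11.8367) theta=10/49 (≈0.2041)
After 4 (thin lens f=44): x=580/49 (≈11.8367) theta=-5/77 (≈-0.0649)
z_focus = -x_out/theta_out = -(580/49)/(-5/77) = 1276/7 ≈ 182.2857
Rounded to 4 decimal places: z = 182.2857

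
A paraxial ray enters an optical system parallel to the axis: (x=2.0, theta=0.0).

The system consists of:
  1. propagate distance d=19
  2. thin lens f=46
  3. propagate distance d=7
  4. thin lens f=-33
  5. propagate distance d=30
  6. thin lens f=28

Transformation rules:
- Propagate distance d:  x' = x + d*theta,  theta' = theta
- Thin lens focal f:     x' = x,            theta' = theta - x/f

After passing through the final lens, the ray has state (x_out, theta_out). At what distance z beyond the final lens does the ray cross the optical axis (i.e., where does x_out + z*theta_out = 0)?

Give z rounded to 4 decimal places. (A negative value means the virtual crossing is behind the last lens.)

Initial: x=2.0000 theta=0.0000
After 1 (propagate distance d=19): x=2.0000 theta=0.0000
After 2 (thin lens f=46): x=2.0000 theta=-1/23 (≈-0.0435)
After 3 (propagate distance d=7): x=39/23 (≈1.6957) theta=-1/23 (≈-0.0435)
After 4 (thin lens f=-33): x=39/23 (≈1.6957) theta=2/253 (≈0.0079)
After 5 (propagate distance d=30): x=489/253 (≈1.9328) theta=2/253 (≈0.0079)
After 6 (thin lens f=28): x=489/253 (≈1.9328) theta=-433/7084 (≈-0.0611)
z_focus = -x_out/theta_out = -(489/253)/(-433/7084) = 13692/433 ≈ 31.6212
Rounded to 4 decimal places: z = 31.6212

Answer: 31.6212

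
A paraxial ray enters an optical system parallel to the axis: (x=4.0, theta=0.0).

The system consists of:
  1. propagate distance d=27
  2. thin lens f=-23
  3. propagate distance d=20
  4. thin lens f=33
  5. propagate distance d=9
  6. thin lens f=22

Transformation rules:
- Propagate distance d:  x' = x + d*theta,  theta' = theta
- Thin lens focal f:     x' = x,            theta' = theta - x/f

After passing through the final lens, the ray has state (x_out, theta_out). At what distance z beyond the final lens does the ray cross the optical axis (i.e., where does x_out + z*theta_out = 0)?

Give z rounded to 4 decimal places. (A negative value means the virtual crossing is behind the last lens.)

Answer: 18.8754

Derivation:
Initial: x=4.0000 theta=0.0000
After 1 (propagate distance d=27): x=4.0000 theta=0.0000
After 2 (thin lens f=-23): x=4.0000 theta=4/23 (≈0.1739)
After 3 (propagate distance d=20): x=172/23 (≈7.4783) theta=4/23 (≈0.1739)
After 4 (thin lens f=33): x=172/23 (≈7.4783) theta=-40/759 (≈-0.0527)
After 5 (propagate distance d=9): x=1772/253 (≈7.0040) theta=-40/759 (≈-0.0527)
After 6 (thin lens f=22): x=1772/253 (≈7.0040) theta=-3098/8349 (≈-0.3711)
z_focus = -x_out/theta_out = -(1772/253)/(-3098/8349) = 29238/1549 ≈ 18.8754
Rounded to 4 decimal places: z = 18.8754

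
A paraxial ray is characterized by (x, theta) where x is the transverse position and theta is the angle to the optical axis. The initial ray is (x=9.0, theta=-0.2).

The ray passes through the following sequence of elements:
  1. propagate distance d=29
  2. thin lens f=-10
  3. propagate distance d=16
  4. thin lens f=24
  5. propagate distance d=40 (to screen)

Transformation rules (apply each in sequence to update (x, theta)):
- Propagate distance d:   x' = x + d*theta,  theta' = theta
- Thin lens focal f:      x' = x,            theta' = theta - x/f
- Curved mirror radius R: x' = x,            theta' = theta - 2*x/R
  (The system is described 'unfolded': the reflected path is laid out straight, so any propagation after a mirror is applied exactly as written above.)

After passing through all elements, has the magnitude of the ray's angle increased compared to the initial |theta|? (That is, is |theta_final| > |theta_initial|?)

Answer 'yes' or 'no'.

Initial: x=9.0000 theta=-0.2000
After 1 (propagate distance d=29): x=3.2000 theta=-0.2000
After 2 (thin lens f=-10): x=3.2000 theta=0.1200
After 3 (propagate distance d=16): x=5.1200 theta=0.1200
After 4 (thin lens f=24): x=5.1200 theta=-7/75 (≈-0.0933)
After 5 (propagate distance d=40 (to screen)): x=104/75 (≈1.3867) theta=-7/75 (≈-0.0933)
|theta_initial|=0.2000 |theta_final|=7/75 (≈0.0933) -> not increased

Answer: no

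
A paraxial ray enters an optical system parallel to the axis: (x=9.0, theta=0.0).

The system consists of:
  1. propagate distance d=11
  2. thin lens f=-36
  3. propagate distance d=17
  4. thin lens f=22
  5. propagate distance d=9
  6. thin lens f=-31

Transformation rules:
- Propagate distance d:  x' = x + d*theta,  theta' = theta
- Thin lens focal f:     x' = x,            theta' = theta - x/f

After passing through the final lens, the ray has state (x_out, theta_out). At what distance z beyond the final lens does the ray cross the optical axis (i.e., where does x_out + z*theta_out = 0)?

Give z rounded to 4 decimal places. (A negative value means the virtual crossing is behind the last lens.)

Answer: 371.5811

Derivation:
Initial: x=9.0000 theta=0.0000
After 1 (propagate distance d=11): x=9.0000 theta=0.0000
After 2 (thin lens f=-36): x=9.0000 theta=0.2500
After 3 (propagate distance d=17): x=13.2500 theta=0.2500
After 4 (thin lens f=22): x=13.2500 theta=-31/88 (≈-0.3523)
After 5 (propagate distance d=9): x=887/88 (≈10.0795) theta=-31/88 (≈-0.3523)
After 6 (thin lens f=-31): x=887/88 (≈10.0795) theta=-37/1364 (≈-0.0271)
z_focus = -x_out/theta_out = -(887/88)/(-37/1364) = 27497/74 ≈ 371.5811
Rounded to 4 decimal places: z = 371.5811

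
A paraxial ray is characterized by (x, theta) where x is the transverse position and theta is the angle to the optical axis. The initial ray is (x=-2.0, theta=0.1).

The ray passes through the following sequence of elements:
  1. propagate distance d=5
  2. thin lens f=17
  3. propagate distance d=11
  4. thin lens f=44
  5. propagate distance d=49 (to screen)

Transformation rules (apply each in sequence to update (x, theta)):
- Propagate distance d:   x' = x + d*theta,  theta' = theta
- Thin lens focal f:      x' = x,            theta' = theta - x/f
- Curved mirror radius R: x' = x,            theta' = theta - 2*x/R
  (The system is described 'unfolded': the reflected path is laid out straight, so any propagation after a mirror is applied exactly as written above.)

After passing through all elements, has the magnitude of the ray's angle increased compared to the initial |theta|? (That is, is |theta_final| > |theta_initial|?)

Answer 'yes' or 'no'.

Initial: x=-2.0000 theta=0.1000
After 1 (propagate distance d=5): x=-1.5000 theta=0.1000
After 2 (thin lens f=17): x=-1.5000 theta=16/85 (≈0.1882)
After 3 (propagate distance d=11): x=97/170 (≈0.5706) theta=16/85 (≈0.1882)
After 4 (thin lens f=44): x=97/170 (≈0.5706) theta=1311/7480 (≈0.1753)
After 5 (propagate distance d=49 (to screen)): x=68507/7480 (≈9.1587) theta=1311/7480 (≈0.1753)
|theta_initial|=0.1000 |theta_final|=1311/7480 (≈0.1753) -> increased

Answer: yes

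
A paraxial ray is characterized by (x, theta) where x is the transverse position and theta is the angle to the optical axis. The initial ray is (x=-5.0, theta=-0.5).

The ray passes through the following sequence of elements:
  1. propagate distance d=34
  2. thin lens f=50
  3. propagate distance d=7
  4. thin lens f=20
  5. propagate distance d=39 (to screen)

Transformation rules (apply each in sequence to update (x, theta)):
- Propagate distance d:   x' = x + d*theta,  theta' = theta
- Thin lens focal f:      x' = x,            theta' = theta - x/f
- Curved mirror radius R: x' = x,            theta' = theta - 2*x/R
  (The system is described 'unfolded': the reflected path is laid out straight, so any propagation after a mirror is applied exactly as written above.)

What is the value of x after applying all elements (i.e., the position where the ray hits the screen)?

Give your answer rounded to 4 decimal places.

Answer: 18.9590

Derivation:
Initial: x=-5.0000 theta=-0.5000
After 1 (propagate distance d=34): x=-22.0000 theta=-0.5000
After 2 (thin lens f=50): x=-22.0000 theta=-0.0600
After 3 (propagate distance d=7): x=-22.4200 theta=-0.0600
After 4 (thin lens f=20): x=-22.4200 theta=1.0610
After 5 (propagate distance d=39 (to screen)): x=18.9590 theta=1.0610
Rounded to 4 decimal places: x = 18.9590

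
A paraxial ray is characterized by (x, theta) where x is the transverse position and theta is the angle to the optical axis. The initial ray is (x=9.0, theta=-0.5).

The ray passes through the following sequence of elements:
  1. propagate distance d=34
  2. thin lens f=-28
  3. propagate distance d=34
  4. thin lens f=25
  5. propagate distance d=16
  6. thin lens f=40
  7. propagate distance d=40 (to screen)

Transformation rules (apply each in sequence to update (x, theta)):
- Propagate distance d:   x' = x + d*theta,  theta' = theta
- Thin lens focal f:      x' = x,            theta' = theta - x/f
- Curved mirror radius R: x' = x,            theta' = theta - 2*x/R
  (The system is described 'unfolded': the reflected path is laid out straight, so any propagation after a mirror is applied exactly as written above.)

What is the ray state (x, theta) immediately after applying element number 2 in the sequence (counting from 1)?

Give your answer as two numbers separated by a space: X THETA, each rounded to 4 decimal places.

Initial: x=9.0000 theta=-0.5000
After 1 (propagate distance d=34): x=-8.0000 theta=-0.5000
After 2 (thin lens f=-28): x=-8.0000 theta=-11/14 (≈-0.7857)
Rounded to 4 decimal places: x = -8.0000, theta = -0.7857

Answer: -8.0000 -0.7857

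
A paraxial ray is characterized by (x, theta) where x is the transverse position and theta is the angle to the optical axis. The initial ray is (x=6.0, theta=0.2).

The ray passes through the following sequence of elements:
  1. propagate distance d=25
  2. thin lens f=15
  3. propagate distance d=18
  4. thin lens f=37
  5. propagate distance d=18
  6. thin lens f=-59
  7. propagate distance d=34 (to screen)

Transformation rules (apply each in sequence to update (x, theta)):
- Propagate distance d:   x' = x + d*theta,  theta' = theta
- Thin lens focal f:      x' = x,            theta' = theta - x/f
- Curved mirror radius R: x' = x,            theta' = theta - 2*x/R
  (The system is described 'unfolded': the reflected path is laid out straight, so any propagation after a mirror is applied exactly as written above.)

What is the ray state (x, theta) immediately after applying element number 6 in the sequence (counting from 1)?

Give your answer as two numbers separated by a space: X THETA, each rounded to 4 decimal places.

Initial: x=6.0000 theta=0.2000
After 1 (propagate distance d=25): x=11.0000 theta=0.2000
After 2 (thin lens f=15): x=11.0000 theta=-8/15 (≈-0.5333)
After 3 (propagate distance d=18): x=1.4000 theta=-8/15 (≈-0.5333)
After 4 (thin lens f=37): x=1.4000 theta=-317/555 (≈-0.5712)
After 5 (propagate distance d=18): x=-1643/185 (≈-8.8811) theta=-317/555 (≈-0.5712)
After 6 (thin lens f=-59): x=-1643/185 (≈-8.8811) theta=-23632/32745 (≈-0.7217)
Rounded to 4 decimal places: x = -8.8811, theta = -0.7217

Answer: -8.8811 -0.7217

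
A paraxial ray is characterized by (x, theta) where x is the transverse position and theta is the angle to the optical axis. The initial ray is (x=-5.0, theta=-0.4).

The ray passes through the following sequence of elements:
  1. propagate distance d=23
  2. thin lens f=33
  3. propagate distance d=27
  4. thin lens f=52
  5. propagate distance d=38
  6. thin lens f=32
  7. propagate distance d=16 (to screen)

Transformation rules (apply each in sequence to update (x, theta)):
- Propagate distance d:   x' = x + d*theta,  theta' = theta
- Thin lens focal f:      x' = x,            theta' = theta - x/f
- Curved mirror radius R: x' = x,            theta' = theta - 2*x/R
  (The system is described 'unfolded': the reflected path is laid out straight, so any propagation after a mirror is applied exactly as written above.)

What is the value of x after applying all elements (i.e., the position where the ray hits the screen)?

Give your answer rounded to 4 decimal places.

Answer: 3.3767

Derivation:
Initial: x=-5.0000 theta=-0.4000
After 1 (propagate distance d=23): x=-14.2000 theta=-0.4000
After 2 (thin lens f=33): x=-14.2000 theta=1/33 (≈0.0303)
After 3 (propagate distance d=27): x=-736/55 (≈-13.3818) theta=1/33 (≈0.0303)
After 4 (thin lens f=52): x=-736/55 (≈-13.3818) theta=617/2145 (≈0.2876)
After 5 (propagate distance d=38): x=-478/195 (≈-2.4513) theta=617/2145 (≈0.2876)
After 6 (thin lens f=32): x=-478/195 (≈-2.4513) theta=4167/11440 (≈0.3642)
After 7 (propagate distance d=16 (to screen)): x=7243/2145 (≈3.3767) theta=4167/11440 (≈0.3642)
Rounded to 4 decimal places: x = 3.3767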